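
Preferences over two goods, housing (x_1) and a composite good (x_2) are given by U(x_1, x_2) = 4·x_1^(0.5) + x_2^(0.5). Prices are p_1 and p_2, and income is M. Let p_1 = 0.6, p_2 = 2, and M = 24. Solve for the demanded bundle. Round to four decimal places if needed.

From the CES first-order condition, 4·(x_2/x_1)^(0.5) = p_1/p_2.
Solve for the ratio: x_2/x_1 = [(1/4)·p_1/p_2]^(2).
Substitute x_2 = (x_2/x_1)·x_1 into the budget: x_1* = M/(p_1 + p_2·(x_2/x_1)).
Numerically x_2/x_1 = 0.005625, so x_1* = 24/(0.6 + 2·0.005625) = 39.2638 and x_2* = 0.005625·39.2638 = 0.2209.

x_1* = 39.2638, x_2* = 0.2209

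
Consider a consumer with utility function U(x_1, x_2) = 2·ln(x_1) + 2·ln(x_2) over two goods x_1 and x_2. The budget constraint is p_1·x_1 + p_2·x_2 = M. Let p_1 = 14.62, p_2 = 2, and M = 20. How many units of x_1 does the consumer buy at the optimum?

x_1* = 0.684

Demand: x_1*(p_1,p_2,M) = 0.5·M/p_1 and x_2* = 0.5·M/p_2.
At p_1=14.62, p_2=2, M=20: x_1* = 0.5·20/14.62 = 0.684.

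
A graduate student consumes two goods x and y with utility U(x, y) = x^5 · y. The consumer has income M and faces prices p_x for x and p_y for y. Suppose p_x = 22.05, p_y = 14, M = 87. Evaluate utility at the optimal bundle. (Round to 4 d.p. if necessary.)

Tangency: MRS = 5·y/x = p_x/p_y.
Rearranging, p_y·y = (1/5)·p_x·x. Substituting into the budget gives p_x·x·(1 + (1/5)) = M.
Demand: x*(p_x,p_y,M) = 5/6·M/p_x and y* = 1/6·M/p_y.
At p_x=22.05, p_y=14, M=87: x* = 5/6·87/22.05 = 3.288, y* = 1.0357.
Utility at the optimum: U(3.288, 1.0357) = 398.0036.

V = 398.0036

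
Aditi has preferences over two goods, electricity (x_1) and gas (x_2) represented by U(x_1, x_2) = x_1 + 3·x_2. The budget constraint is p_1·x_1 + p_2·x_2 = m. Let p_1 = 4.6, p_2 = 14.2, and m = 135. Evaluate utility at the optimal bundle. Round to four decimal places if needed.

V = 29.3478

x_1 gives more utility per dollar, so spend all income on x_1: x_1* = m/p_1, x_2* = 0.
Numerically: x_1* = 29.3478, x_2* = 0.
Utility at the optimum: U(29.3478, 0) = 29.3478.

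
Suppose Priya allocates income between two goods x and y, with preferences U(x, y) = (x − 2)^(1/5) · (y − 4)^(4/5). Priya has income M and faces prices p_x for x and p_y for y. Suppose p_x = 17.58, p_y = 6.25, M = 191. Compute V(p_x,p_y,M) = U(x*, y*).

Discretionary income = 191 − 2·17.58 − 4·6.25 = 130.84; x* = 2 + 0.2·130.84/17.58 = 3.4885; y* = 4 + 0.8·130.84/6.25 = 20.7475.
Utility at the optimum: U(3.4885, 20.7475) = 10.3207.

V = 10.3207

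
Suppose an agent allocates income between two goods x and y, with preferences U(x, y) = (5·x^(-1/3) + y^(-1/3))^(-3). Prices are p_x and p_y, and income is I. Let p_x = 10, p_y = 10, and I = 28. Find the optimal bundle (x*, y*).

x* = 2.1554, y* = 0.6446

MU_x ∝ 5·x^(-4/3), MU_y ∝ y^(-4/3), so MRS = 5·(y/x)^(4/3) = p_x/p_y.
Solve for the ratio: y/x = [(1/5)·p_x/p_y]^(0.75).
With the ratio pinned down, the budget gives x* = I/(p_x + p_y·(y/x)) and y* = (y/x)·x*.
Numerically y/x = 0.29907, so x* = 28/(10 + 10·0.29907) = 2.1554 and y* = 0.29907·2.1554 = 0.6446.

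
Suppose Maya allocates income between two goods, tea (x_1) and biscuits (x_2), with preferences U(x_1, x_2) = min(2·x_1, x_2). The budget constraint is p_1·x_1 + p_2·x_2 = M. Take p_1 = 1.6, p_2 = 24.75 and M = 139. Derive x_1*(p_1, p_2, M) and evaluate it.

With perfect complements, no substitution: consume in ratio x_1:x_2 = 1:2.
Budget: p_1·x_1 + p_2·2·x_1 = M, so (p_1 + 2·p_2)·x_1 = M.
Demand: x_1*(p_1,p_2,M) = M/(p_1 + 2·p_2), x_2* = 2·M/(p_1 + 2·p_2).
Here 1.6 + 2·24.75 = 51.1, giving x_1* = 2.7202.

x_1* = 2.7202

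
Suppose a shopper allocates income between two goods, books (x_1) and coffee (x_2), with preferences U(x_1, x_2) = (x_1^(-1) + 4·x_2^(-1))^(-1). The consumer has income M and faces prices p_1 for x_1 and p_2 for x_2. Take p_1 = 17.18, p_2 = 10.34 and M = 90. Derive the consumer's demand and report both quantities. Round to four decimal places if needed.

x_1* = 2.0531, x_2* = 5.2928

MU_x_1 ∝ x_1^(-2), MU_x_2 ∝ 4·x_2^(-2), so MRS = (1/4)·(x_2/x_1)^(2) = p_1/p_2.
Hence x_2/x_1 = (4·p_1/p_2)^(1/(2)), i.e. raised to the 0.5 power.
Substitute x_2 = (x_2/x_1)·x_1 into the budget: x_1* = M/(p_1 + p_2·(x_2/x_1)).
Numerically x_2/x_1 = 2.57799, so x_1* = 90/(17.18 + 10.34·2.57799) = 2.0531 and x_2* = 2.57799·2.0531 = 5.2928.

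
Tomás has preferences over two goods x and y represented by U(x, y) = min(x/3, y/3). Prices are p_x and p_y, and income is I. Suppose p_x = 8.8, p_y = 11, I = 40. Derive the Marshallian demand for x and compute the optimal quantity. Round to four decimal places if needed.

x* = 2.0202

Demand: x*(p_x,p_y,I) = 3·I/(3·p_x + 3·p_y), y* = 3·I/(3·p_x + 3·p_y).
Here 3·8.8 + 3·11 = 59.4, giving x* = 2.0202.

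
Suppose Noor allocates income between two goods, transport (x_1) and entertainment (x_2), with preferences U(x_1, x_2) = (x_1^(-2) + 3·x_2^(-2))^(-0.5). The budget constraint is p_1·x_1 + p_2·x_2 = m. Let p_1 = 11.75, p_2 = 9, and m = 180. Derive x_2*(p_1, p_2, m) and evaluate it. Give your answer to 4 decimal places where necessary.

x_2* = 10.9395

MRS = MU_x_1/MU_x_2 = (1/3)·(x_2/x_1)^(3). Set equal to p_1/p_2.
Solve for the ratio: x_2/x_1 = [3·p_1/p_2]^(1/3).
With the ratio pinned down, the budget gives x_1* = m/(p_1 + p_2·(x_2/x_1)) and x_2* = (x_2/x_1)·x_1*.
Numerically x_2/x_1 = 1.5763, so x_1* = 180/(11.75 + 9·1.5763) = 6.94 and x_2* = 1.5763·6.94 = 10.9395.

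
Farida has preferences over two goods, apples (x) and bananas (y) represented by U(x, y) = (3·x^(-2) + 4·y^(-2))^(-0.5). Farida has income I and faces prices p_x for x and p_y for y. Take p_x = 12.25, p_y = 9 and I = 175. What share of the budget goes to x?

MU_x ∝ 3·x^(-3), MU_y ∝ 4·y^(-3), so MRS = (3/4)·(y/x)^(3) = p_x/p_y.
Hence y/x = ((4/3)·p_x/p_y)^(1/(3)), i.e. raised to the 1/3 power.
Substitute y = (y/x)·x into the budget: x* = I/(p_x + p_y·(y/x)).
Numerically y/x = 1.219769, so x* = 175/(12.25 + 9·1.219769) = 7.534 and y* = 1.219769·7.534 = 9.1898.
Expenditure on x: 12.25·7.534 = 92.292; share = 0.5274.

share on x = 0.5274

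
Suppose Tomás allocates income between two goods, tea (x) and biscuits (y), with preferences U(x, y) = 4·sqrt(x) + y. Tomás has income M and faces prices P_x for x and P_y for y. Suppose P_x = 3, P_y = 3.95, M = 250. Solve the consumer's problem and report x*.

x* = 6.9344

Solve: √x = 2·P_y/P_x, so x*(P_x,P_y) = (2·P_y/P_x)², and y* = (M − P_x·x*)/P_y.
Plugging in: x* = (2·3.95/3)² = 6.9344.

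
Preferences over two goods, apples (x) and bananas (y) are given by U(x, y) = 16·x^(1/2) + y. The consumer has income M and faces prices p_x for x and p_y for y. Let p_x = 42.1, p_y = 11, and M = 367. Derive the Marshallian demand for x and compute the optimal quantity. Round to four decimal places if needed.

x* = 4.3692

Utility is quasi-linear in y; the FOC for x is 8/√x = p_x/p_y.
Solve: √x = 8·p_y/p_x, so x*(p_x,p_y) = (8·p_y/p_x)², and y* = (M − p_x·x*)/p_y.
Plugging in: x* = (8·11/42.1)² = 4.3692.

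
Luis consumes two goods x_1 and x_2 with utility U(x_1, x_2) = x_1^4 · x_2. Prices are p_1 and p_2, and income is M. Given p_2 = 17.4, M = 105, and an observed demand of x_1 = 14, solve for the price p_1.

p_1 = 6

Tangency: MRS = 4·x_2/x_1 = p_1/p_2.
Rearranging, p_2·x_2 = (1/4)·p_1·x_1. Substituting into the budget gives p_1·x_1·(1 + (1/4)) = M.
Demand: x_1*(p_1,p_2,M) = 0.8·M/p_1 and x_2* = 0.2·M/p_2.
Set x_1* = 14 in the demand function and solve for p_1: p_1 = 6.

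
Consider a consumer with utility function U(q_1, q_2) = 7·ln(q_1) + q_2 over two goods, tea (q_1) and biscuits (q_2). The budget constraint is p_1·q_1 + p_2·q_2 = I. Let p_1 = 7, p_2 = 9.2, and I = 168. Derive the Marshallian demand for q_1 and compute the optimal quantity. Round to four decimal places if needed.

MU_q_1 = 7/q_1, MU_q_2 = 1. Tangency: 7/q_1 = p_1/p_2.
So q_1*(p_1,p_2) = 7·p_2/p_1, independent of income; and q_2* = (I − 7·p_2)/p_2.
At the given prices: q_1* = 7·9.2/7 = 9.2.

q_1* = 9.2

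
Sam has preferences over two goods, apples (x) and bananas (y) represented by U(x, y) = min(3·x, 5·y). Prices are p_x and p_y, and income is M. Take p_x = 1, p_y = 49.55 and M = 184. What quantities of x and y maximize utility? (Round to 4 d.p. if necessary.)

x* = 5.9876, y* = 3.5926

Leontief preferences: the optimum is at the kink where x/5 = y/3, i.e. y = (3/5)·x.
Budget: p_x·x + p_y·(3/5)·x = M, so (5·p_x + 3·p_y)·x = 5·M.
Demand: x*(p_x,p_y,M) = 5·M/(5·p_x + 3·p_y), y* = 3·M/(5·p_x + 3·p_y).
Here 5·1 + 3·49.55 = 153.65, giving x* = 5.9876 and y* = 3.5926.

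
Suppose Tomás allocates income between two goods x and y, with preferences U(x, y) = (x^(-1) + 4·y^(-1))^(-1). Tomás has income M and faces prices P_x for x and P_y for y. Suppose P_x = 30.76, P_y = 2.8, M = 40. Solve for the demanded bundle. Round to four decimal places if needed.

MRS = MU_x/MU_y = (1/4)·(y/x)^(2). Set equal to P_x/P_y.
Solve for the ratio: y/x = [4·P_x/P_y]^(0.5).
With the ratio pinned down, the budget gives x* = M/(P_x + P_y·(y/x)) and y* = (y/x)·x*.
Numerically y/x = 6.628941, so x* = 40/(30.76 + 2.8·6.628941) = 0.811 and y* = 6.628941·0.811 = 5.3762.

x* = 0.811, y* = 5.3762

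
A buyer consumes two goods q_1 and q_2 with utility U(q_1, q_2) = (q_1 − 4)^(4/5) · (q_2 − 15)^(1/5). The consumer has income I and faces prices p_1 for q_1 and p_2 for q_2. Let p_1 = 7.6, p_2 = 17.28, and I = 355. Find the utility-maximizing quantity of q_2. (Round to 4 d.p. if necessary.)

MRS = 4·(q_2−15)/(q_1−4). Tangency with p_1/p_2 gives q_2−15 = (1/4)·(p_1/p_2)·(q_1−4).
Substituting into the budget: q_1* = 4 + 0.8·(I − 4·p_1 − 15·p_2)/p_1, and q_2* = 15 + 0.2·(…)/p_2.
Discretionary income = 355 − 4·7.6 − 15·17.28 = 65.4; q_2* = 15 + 0.2·65.4/17.28 = 15.7569.

q_2* = 15.7569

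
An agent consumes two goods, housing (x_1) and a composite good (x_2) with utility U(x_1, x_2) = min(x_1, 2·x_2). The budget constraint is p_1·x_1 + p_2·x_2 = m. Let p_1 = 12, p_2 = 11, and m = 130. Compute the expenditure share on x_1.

share on x_1 = 0.6857

Demand: x_1*(p_1,p_2,m) = 2·m/(2·p_1 + p_2), x_2* = m/(2·p_1 + p_2).
Here 2·12 + 11 = 35, giving x_1* = 7.4286 and x_2* = 3.7143.
Expenditure on x_1: 12·7.4286 = 89.1429; share = 0.6857.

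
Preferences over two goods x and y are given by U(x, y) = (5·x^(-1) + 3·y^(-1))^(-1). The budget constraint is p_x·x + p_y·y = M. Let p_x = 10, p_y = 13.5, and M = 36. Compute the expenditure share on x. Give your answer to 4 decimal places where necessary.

From the CES first-order condition, (5/3)·(y/x)^(2) = p_x/p_y.
Solve for the ratio: y/x = [(3/5)·p_x/p_y]^(0.5).
With the ratio pinned down, the budget gives x* = M/(p_x + p_y·(y/x)) and y* = (y/x)·x*.
Numerically y/x = 0.666667, so x* = 36/(10 + 13.5·0.666667) = 1.8947 and y* = 0.666667·1.8947 = 1.2632.
Expenditure on x: 10·1.8947 = 18.9474; share = 0.5263.

share on x = 0.5263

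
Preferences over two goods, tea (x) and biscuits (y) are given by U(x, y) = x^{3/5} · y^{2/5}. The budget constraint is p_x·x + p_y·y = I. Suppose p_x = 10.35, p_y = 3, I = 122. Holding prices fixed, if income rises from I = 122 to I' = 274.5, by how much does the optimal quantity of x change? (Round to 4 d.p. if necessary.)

Demand: x*(p_x,p_y,I) = 0.6·I/p_x and y* = 0.4·I/p_y.
At p_x=10.35, p_y=3, I=122: x* = 0.6·122/10.35 = 7.0725.
At I' = 274.5: x* = 15.913. Change: 15.913 − 7.0725 = 8.8406.

Δx* = 8.8406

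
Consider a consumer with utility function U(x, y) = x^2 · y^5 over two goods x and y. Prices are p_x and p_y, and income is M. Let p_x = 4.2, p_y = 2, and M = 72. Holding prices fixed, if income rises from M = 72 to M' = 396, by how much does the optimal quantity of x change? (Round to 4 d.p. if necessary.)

Δx* = 22.0408

The MRS is (2/5)·y/x. Set MRS = p_x/p_y.
So 2·p_y·y = 5·p_x·x; combined with the budget, a share 2/7 of income goes to x.
Demand: x*(p_x,p_y,M) = 2/7·M/p_x and y* = 5/7·M/p_y.
At p_x=4.2, p_y=2, M=72: x* = 2/7·72/4.2 = 4.898.
At M' = 396: x* = 26.9388. Change: 26.9388 − 4.898 = 22.0408.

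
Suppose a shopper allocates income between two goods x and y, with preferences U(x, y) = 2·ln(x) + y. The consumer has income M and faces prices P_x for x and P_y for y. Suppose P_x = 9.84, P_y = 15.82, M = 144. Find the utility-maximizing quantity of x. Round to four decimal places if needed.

Set MRS = P_x/P_y: (2/x)/1 = P_x/P_y.
So x*(P_x,P_y) = 2·P_y/P_x, independent of income; and y* = (M − 2·P_y)/P_y.
At the given prices: x* = 2·15.82/9.84 = 3.2154.

x* = 3.2154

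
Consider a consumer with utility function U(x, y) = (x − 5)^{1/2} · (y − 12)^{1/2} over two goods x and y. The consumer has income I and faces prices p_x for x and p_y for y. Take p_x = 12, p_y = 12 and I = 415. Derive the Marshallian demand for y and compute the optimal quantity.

y* = 20.7917

This is Cobb-Douglas in (x−5, y−12): tangency gives 0.5·p_y·(y−12) = 0.5·p_x·(x−5).
Substituting into the budget: x* = 5 + 0.5·(I − 5·p_x − 12·p_y)/p_x, and y* = 12 + 0.5·(…)/p_y.
Discretionary income = 415 − 5·12 − 12·12 = 211; y* = 12 + 0.5·211/12 = 20.7917.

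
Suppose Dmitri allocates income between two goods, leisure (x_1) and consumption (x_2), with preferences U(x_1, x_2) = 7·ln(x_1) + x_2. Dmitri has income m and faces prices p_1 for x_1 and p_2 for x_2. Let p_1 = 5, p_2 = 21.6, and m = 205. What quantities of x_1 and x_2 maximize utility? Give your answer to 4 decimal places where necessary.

x_1* = 30.24, x_2* = 2.4907

MU_x_1 = 7/x_1, MU_x_2 = 1. Tangency: 7/x_1 = p_1/p_2.
So x_1*(p_1,p_2) = 7·p_2/p_1, independent of income; and x_2* = (m − 7·p_2)/p_2.
At the given prices: x_1* = 7·21.6/5 = 30.24, and x_2* = 2.4907.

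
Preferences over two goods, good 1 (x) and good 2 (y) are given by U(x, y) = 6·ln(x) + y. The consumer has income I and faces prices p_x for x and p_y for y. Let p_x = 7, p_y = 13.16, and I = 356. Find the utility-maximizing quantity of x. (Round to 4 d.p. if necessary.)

x* = 11.28

MU_x = 6/x, MU_y = 1. Tangency: 6/x = p_x/p_y.
So x*(p_x,p_y) = 6·p_y/p_x, independent of income; and y* = (I − 6·p_y)/p_y.
At the given prices: x* = 6·13.16/7 = 11.28.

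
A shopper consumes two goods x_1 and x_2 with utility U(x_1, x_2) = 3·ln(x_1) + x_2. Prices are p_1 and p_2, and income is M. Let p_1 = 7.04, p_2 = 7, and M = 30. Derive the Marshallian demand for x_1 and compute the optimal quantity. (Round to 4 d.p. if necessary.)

x_1* = 2.983

MU_x_1 = 3/x_1, MU_x_2 = 1. Tangency: 3/x_1 = p_1/p_2.
So x_1*(p_1,p_2) = 3·p_2/p_1, independent of income; and x_2* = (M − 3·p_2)/p_2.
At the given prices: x_1* = 3·7/7.04 = 2.983.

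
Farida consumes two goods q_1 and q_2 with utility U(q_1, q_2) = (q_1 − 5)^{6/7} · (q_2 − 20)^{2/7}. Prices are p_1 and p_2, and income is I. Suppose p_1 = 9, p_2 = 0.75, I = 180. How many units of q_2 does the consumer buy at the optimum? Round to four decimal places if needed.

Discretionary income = 180 − 5·9 − 20·0.75 = 120; q_2* = 20 + 0.25·120/0.75 = 60.

q_2* = 60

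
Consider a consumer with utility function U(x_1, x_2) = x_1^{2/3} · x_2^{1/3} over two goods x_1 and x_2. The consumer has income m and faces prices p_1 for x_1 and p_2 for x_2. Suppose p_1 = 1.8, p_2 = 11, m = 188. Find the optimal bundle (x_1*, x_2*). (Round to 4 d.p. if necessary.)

Demand: x_1*(p_1,p_2,m) = 2/3·m/p_1 and x_2* = 1/3·m/p_2.
At p_1=1.8, p_2=11, m=188: x_1* = 2/3·188/1.8 = 69.6296, x_2* = 5.697.

x_1* = 69.6296, x_2* = 5.697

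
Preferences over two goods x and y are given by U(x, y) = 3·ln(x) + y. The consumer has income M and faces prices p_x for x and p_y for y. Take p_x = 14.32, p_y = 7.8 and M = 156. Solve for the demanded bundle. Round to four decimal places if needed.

MU_x = 3/x, MU_y = 1. Tangency: 3/x = p_x/p_y.
So x*(p_x,p_y) = 3·p_y/p_x, independent of income; and y* = (M − 3·p_y)/p_y.
At the given prices: x* = 3·7.8/14.32 = 1.6341, and y* = 17.

x* = 1.6341, y* = 17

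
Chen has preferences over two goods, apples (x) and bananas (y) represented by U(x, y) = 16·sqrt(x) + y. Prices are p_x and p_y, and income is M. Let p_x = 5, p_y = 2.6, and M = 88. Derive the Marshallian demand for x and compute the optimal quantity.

x* = 17.3056

Utility is quasi-linear in y; the FOC for x is 8/√x = p_x/p_y.
Solve: √x = 8·p_y/p_x, so x*(p_x,p_y) = (8·p_y/p_x)², and y* = (M − p_x·x*)/p_y.
Plugging in: x* = (8·2.6/5)² = 17.3056.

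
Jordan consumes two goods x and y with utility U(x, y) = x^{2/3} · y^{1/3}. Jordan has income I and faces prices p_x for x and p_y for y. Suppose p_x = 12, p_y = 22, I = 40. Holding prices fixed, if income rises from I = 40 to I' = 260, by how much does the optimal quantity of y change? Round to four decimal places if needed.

Δy* = 3.3333

Tangency: MRS = 2·y/x = p_x/p_y.
Rearranging, p_y·y = (1/2)·p_x·x. Substituting into the budget gives p_x·x·(1 + (1/2)) = I.
Demand: x*(p_x,p_y,I) = 2/3·I/p_x and y* = 1/3·I/p_y.
At p_x=12, p_y=22, I=40: y* = 1/3·40/22 = 0.6061.
At I' = 260: y* = 3.9394. Change: 3.9394 − 0.6061 = 3.3333.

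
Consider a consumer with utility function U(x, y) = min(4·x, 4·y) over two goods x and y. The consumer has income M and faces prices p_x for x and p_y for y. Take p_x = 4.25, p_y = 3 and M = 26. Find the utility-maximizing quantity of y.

Leontief preferences: the optimum is at the kink where x/4 = y/4, i.e. y = x.
Budget: p_x·x + p_y·x = M, so (4·p_x + 4·p_y)·x = 4·M.
Demand: x*(p_x,p_y,M) = 4·M/(4·p_x + 4·p_y), y* = 4·M/(4·p_x + 4·p_y).
Here 4·4.25 + 4·3 = 29, giving y* = 3.5862.

y* = 3.5862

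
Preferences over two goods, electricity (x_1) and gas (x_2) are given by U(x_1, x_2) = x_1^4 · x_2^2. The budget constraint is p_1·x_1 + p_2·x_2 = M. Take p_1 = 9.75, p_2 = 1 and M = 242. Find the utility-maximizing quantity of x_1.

The MRS is 2·x_2/x_1. Set MRS = p_1/p_2.
Rearranging, p_2·x_2 = (1/2)·p_1·x_1. Substituting into the budget gives p_1·x_1·(1 + (1/2)) = M.
Demand: x_1*(p_1,p_2,M) = 2/3·M/p_1 and x_2* = 1/3·M/p_2.
At p_1=9.75, p_2=1, M=242: x_1* = 2/3·242/9.75 = 16.547.

x_1* = 16.547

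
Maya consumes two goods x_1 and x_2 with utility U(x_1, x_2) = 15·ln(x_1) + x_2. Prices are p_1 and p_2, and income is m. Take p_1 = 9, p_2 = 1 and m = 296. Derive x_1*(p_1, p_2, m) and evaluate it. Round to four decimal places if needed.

At the given prices: x_1* = 15·1/9 = 1.6667.

x_1* = 1.6667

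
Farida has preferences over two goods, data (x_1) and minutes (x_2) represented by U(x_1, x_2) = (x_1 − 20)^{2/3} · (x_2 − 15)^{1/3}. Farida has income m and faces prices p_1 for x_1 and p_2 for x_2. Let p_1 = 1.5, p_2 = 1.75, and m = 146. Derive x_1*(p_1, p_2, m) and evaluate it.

x_1* = 59.8889

This is Cobb-Douglas in (x_1−20, x_2−15): tangency gives 2/3·p_2·(x_2−15) = 1/3·p_1·(x_1−20).
After buying the subsistence bundle (20, 15), a share 2/3 of the remaining income goes to x_1: x_1* = 20 + 2/3·(m − 20p_1 − 15p_2)/p_1.
Discretionary income = 146 − 20·1.5 − 15·1.75 = 89.75; x_1* = 20 + 2/3·89.75/1.5 = 59.8889.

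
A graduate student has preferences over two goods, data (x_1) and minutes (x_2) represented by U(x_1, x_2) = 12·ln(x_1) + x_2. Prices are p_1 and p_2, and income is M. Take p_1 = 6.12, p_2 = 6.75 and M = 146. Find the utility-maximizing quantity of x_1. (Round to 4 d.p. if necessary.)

x_1* = 13.2353

So x_1*(p_1,p_2) = 12·p_2/p_1, independent of income; and x_2* = (M − 12·p_2)/p_2.
At the given prices: x_1* = 12·6.75/6.12 = 13.2353.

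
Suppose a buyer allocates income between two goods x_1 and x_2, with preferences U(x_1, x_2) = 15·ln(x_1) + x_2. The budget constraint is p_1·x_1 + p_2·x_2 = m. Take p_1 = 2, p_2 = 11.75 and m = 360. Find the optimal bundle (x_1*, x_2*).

x_1* = 88.125, x_2* = 15.6383

Set MRS = p_1/p_2: (15/x_1)/1 = p_1/p_2.
So x_1*(p_1,p_2) = 15·p_2/p_1, independent of income; and x_2* = (m − 15·p_2)/p_2.
At the given prices: x_1* = 15·11.75/2 = 88.125, and x_2* = 15.6383.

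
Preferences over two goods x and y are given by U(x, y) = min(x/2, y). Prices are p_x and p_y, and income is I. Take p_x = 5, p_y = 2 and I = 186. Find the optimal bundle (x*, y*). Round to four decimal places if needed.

With perfect complements, no substitution: consume in ratio x:y = 2:1.
Budget: p_x·x + p_y·(1/2)·x = I, so (2·p_x + p_y)·x = 2·I.
Demand: x*(p_x,p_y,I) = 2·I/(2·p_x + p_y), y* = I/(2·p_x + p_y).
Here 2·5 + 2 = 12, giving x* = 31 and y* = 15.5.

x* = 31, y* = 15.5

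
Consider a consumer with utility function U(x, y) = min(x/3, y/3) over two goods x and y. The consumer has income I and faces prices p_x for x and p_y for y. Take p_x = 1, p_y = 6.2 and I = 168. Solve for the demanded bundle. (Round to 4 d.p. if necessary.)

With perfect complements, no substitution: consume in ratio x:y = 3:3.
Budget: p_x·x + p_y·x = I, so (3·p_x + 3·p_y)·x = 3·I.
Demand: x*(p_x,p_y,I) = 3·I/(3·p_x + 3·p_y), y* = 3·I/(3·p_x + 3·p_y).
Here 3·1 + 3·6.2 = 21.6, giving x* = 23.3333 and y* = 23.3333.

x* = 23.3333, y* = 23.3333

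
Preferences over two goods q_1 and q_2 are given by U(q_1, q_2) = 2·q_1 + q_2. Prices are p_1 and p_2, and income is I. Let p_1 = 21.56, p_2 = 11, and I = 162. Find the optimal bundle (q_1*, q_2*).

q_1* = 7.5139, q_2* = 0

Perfect substitutes: compare marginal utility per dollar. 2/p_1 vs 1/p_2 → 0.0928 vs 0.0909.
q_1 gives more utility per dollar, so spend all income on q_1: q_1* = I/p_1, q_2* = 0.
Numerically: q_1* = 7.5139, q_2* = 0.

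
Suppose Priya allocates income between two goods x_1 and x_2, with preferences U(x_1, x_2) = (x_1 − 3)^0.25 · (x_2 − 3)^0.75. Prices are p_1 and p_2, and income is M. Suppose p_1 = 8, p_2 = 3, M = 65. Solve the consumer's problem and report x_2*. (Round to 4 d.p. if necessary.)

x_2* = 11

Substituting into the budget: x_1* = 3 + 0.25·(M − 3·p_1 − 3·p_2)/p_1, and x_2* = 3 + 0.75·(…)/p_2.
Discretionary income = 65 − 3·8 − 3·3 = 32; x_2* = 3 + 0.75·32/3 = 11.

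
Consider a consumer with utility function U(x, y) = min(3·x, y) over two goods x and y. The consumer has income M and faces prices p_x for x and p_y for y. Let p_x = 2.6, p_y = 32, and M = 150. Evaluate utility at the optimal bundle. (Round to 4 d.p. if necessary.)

V = 4.5639

Demand: x*(p_x,p_y,M) = M/(p_x + 3·p_y), y* = 3·M/(p_x + 3·p_y).
Here 2.6 + 3·32 = 98.6, giving x* = 1.5213 and y* = 4.5639.
Utility at the optimum: U(1.5213, 4.5639) = 4.5639.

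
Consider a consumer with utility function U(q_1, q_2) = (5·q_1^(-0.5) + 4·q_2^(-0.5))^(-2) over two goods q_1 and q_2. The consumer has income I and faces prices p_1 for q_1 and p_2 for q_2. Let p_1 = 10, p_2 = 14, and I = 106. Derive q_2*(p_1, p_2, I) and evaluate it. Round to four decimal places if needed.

q_2* = 3.7164

From the CES first-order condition, (5/4)·(q_2/q_1)^(1.5) = p_1/p_2.
Solve for the ratio: q_2/q_1 = [(4/5)·p_1/p_2]^(2/3).
Substitute q_2 = (q_2/q_1)·q_1 into the budget: q_1* = I/(p_1 + p_2·(q_2/q_1)).
Numerically q_2/q_1 = 0.688612, so q_1* = 106/(10 + 14·0.688612) = 5.397 and q_2* = 0.688612·5.397 = 3.7164.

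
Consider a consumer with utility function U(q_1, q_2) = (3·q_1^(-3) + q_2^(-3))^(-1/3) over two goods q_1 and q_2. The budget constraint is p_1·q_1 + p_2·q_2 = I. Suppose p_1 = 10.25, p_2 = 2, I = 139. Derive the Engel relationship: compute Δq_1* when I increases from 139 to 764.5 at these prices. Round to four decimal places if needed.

From the CES first-order condition, 3·(q_2/q_1)^(4) = p_1/p_2.
Solve for the ratio: q_2/q_1 = [(1/3)·p_1/p_2]^(0.25).
With the ratio pinned down, the budget gives q_1* = I/(p_1 + p_2·(q_2/q_1)) and q_2* = (q_2/q_1)·q_1*.
Numerically q_2/q_1 = 1.143255, so q_1* = 139/(10.25 + 2·1.143255) = 11.0876.
At I' = 764.5: q_1* = 60.9819. Change: 60.9819 − 11.0876 = 49.8943.

Δq_1* = 49.8943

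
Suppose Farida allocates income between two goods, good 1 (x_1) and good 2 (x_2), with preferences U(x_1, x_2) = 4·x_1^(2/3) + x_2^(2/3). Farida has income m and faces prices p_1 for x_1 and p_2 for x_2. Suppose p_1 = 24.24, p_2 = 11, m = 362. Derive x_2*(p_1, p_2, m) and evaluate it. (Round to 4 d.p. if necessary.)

x_2* = 2.3209

MRS = MU_x_1/MU_x_2 = 4·(x_2/x_1)^(1/3). Set equal to p_1/p_2.
Solve for the ratio: x_2/x_1 = [(1/4)·p_1/p_2]^(3).
With the ratio pinned down, the budget gives x_1* = m/(p_1 + p_2·(x_2/x_1)) and x_2* = (x_2/x_1)·x_1*.
Numerically x_2/x_1 = 0.167201, so x_1* = 362/(24.24 + 11·0.167201) = 13.8808 and x_2* = 0.167201·13.8808 = 2.3209.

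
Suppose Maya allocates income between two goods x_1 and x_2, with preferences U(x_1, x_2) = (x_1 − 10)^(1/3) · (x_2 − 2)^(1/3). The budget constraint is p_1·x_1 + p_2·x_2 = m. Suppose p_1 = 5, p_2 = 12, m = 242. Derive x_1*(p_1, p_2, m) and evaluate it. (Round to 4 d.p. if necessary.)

x_1* = 26.8

Discretionary income = 242 − 10·5 − 2·12 = 168; x_1* = 10 + 0.5·168/5 = 26.8.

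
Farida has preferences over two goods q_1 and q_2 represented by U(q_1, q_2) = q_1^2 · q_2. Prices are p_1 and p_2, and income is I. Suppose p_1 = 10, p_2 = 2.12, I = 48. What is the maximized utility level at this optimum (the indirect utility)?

V = 77.283

MU_q_1/MU_q_2 = (2·q_2)/(q_1); tangency sets this equal to p_1/p_2.
So 2·p_2·q_2 = p_1·q_1; combined with the budget, a share 2/3 of income goes to q_1.
Demand: q_1*(p_1,p_2,I) = 2/3·I/p_1 and q_2* = 1/3·I/p_2.
At p_1=10, p_2=2.12, I=48: q_1* = 2/3·48/10 = 3.2, q_2* = 7.5472.
Utility at the optimum: U(3.2, 7.5472) = 77.283.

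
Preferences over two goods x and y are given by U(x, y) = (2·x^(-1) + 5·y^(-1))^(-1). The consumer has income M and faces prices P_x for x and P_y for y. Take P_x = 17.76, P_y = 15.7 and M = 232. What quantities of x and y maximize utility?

x* = 5.2534, y* = 8.8344

MRS = MU_x/MU_y = (2/5)·(y/x)^(2). Set equal to P_x/P_y.
Solve for the ratio: y/x = [(5/2)·P_x/P_y]^(0.5).
Substitute y = (y/x)·x into the budget: x* = M/(P_x + P_y·(y/x)).
Numerically y/x = 1.681673, so x* = 232/(17.76 + 15.7·1.681673) = 5.2534 and y* = 1.681673·5.2534 = 8.8344.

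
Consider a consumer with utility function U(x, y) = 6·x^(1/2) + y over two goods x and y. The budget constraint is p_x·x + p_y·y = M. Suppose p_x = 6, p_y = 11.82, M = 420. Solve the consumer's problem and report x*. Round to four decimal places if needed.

x* = 34.9281

Set MRS = p_x/p_y: 3·x^(−1/2) = p_x/p_y.
Solve: √x = 3·p_y/p_x, so x*(p_x,p_y) = (3·p_y/p_x)², and y* = (M − p_x·x*)/p_y.
Plugging in: x* = (3·11.82/6)² = 34.9281.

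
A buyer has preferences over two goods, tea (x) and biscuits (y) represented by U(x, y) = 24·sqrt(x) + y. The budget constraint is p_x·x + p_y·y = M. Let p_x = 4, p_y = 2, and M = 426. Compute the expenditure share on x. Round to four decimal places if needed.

Set MRS = p_x/p_y: 12·x^(−1/2) = p_x/p_y.
Solve: √x = 12·p_y/p_x, so x*(p_x,p_y) = (12·p_y/p_x)², and y* = (M − p_x·x*)/p_y.
Plugging in: x* = (12·2/4)² = 36, y* = 141.
Expenditure on x: 4·36 = 144; share = 0.338.

share on x = 0.338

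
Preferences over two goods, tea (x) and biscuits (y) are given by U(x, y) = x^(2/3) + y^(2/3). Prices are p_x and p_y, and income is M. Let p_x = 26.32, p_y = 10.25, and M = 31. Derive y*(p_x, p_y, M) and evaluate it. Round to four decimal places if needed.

y* = 2.6261

MRS = MU_x/MU_y = (y/x)^(1/3). Set equal to p_x/p_y.
Solve for the ratio: y/x = [p_x/p_y]^(3).
Substitute y = (y/x)·x into the budget: x* = M/(p_x + p_y·(y/x)).
Numerically y/x = 16.931134, so x* = 31/(26.32 + 10.25·16.931134) = 0.1551 and y* = 16.931134·0.1551 = 2.6261.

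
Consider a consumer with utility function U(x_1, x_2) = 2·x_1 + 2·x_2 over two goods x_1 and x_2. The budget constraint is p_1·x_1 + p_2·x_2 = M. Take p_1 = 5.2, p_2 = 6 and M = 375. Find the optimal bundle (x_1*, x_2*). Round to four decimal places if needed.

x_1* = 72.1154, x_2* = 0

Linear utility — the consumer picks whichever good has higher MU/price: 2/5.2 = 0.3846 vs 2/6 = 0.3333.
x_1 gives more utility per dollar, so spend all income on x_1: x_1* = M/p_1, x_2* = 0.
Numerically: x_1* = 72.1154, x_2* = 0.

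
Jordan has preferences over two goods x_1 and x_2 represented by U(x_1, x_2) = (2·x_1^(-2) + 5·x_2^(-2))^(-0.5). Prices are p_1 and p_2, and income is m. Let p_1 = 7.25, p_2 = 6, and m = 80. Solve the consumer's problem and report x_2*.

MRS = MU_x_1/MU_x_2 = (2/5)·(x_2/x_1)^(3). Set equal to p_1/p_2.
Solve for the ratio: x_2/x_1 = [(5/2)·p_1/p_2]^(1/3).
Substitute x_2 = (x_2/x_1)·x_1 into the budget: x_1* = m/(p_1 + p_2·(x_2/x_1)).
Numerically x_2/x_1 = 1.44558, so x_1* = 80/(7.25 + 6·1.44558) = 5.024 and x_2* = 1.44558·5.024 = 7.2626.

x_2* = 7.2626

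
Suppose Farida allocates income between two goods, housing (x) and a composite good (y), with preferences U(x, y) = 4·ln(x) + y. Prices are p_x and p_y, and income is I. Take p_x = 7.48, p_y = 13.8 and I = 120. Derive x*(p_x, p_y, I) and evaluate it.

x* = 7.3797

MU_x = 4/x, MU_y = 1. Tangency: 4/x = p_x/p_y.
So x*(p_x,p_y) = 4·p_y/p_x, independent of income; and y* = (I − 4·p_y)/p_y.
At the given prices: x* = 4·13.8/7.48 = 7.3797.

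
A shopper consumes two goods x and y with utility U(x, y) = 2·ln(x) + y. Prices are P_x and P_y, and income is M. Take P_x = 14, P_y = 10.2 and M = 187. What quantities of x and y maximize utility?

x* = 1.4571, y* = 16.3333

Set MRS = P_x/P_y: (2/x)/1 = P_x/P_y.
So x*(P_x,P_y) = 2·P_y/P_x, independent of income; and y* = (M − 2·P_y)/P_y.
At the given prices: x* = 2·10.2/14 = 1.4571, and y* = 16.3333.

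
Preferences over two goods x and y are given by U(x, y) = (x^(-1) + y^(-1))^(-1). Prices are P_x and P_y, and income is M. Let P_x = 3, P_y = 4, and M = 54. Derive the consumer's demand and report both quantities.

x* = 8.3538, y* = 7.2346

With the ratio pinned down, the budget gives x* = M/(P_x + P_y·(y/x)) and y* = (y/x)·x*.
Numerically y/x = 0.866025, so x* = 54/(3 + 4·0.866025) = 8.3538 and y* = 0.866025·8.3538 = 7.2346.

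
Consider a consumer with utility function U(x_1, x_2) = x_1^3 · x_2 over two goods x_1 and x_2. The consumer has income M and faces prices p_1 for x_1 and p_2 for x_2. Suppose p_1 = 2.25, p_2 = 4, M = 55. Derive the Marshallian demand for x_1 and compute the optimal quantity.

MU_x_1/MU_x_2 = (3·x_2)/(x_1); tangency sets this equal to p_1/p_2.
So 3·p_2·x_2 = p_1·x_1; combined with the budget, a share 0.75 of income goes to x_1.
Demand: x_1*(p_1,p_2,M) = 0.75·M/p_1 and x_2* = 0.25·M/p_2.
At p_1=2.25, p_2=4, M=55: x_1* = 0.75·55/2.25 = 18.3333.

x_1* = 18.3333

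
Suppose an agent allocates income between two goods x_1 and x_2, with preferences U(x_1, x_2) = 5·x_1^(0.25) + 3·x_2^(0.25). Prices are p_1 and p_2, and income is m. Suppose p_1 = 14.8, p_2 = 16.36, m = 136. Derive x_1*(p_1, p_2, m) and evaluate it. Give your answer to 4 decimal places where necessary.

From the CES first-order condition, (5/3)·(x_2/x_1)^(0.75) = p_1/p_2.
Hence x_2/x_1 = ((3/5)·p_1/p_2)^(1/(0.75)), i.e. raised to the 4/3 power.
With the ratio pinned down, the budget gives x_1* = m/(p_1 + p_2·(x_2/x_1)) and x_2* = (x_2/x_1)·x_1*.
Numerically x_2/x_1 = 0.442765, so x_1* = 136/(14.8 + 16.36·0.442765) = 6.1696.

x_1* = 6.1696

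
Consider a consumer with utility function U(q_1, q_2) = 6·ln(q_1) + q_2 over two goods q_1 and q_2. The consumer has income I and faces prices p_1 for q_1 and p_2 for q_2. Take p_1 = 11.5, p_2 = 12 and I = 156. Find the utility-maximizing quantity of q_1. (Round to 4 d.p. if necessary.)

MU_q_1 = 6/q_1, MU_q_2 = 1. Tangency: 6/q_1 = p_1/p_2.
So q_1*(p_1,p_2) = 6·p_2/p_1, independent of income; and q_2* = (I − 6·p_2)/p_2.
At the given prices: q_1* = 6·12/11.5 = 6.2609.

q_1* = 6.2609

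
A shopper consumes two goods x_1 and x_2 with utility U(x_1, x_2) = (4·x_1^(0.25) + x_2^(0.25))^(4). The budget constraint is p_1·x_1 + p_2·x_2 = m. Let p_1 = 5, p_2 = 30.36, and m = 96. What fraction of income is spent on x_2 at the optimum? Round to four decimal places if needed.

share on x_2 = 0.0795

From the CES first-order condition, 4·(x_2/x_1)^(0.75) = p_1/p_2.
Solve for the ratio: x_2/x_1 = [(1/4)·p_1/p_2]^(4/3).
Substitute x_2 = (x_2/x_1)·x_1 into the budget: x_1* = m/(p_1 + p_2·(x_2/x_1)).
Numerically x_2/x_1 = 0.014217, so x_1* = 96/(5 + 30.36·0.014217) = 17.6742 and x_2* = 0.014217·17.6742 = 0.2513.
Expenditure on x_2: 30.36·0.2513 = 7.6288; share = 0.0795.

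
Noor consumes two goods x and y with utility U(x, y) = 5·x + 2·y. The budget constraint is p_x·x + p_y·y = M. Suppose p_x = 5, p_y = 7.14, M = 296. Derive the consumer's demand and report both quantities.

x* = 59.2, y* = 0

x gives more utility per dollar, so spend all income on x: x* = M/p_x, y* = 0.
Numerically: x* = 59.2, y* = 0.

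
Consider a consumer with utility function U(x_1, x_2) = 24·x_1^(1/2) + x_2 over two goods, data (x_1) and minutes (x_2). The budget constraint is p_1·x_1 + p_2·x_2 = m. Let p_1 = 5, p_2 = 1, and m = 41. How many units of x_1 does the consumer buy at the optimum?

Utility is quasi-linear in x_2; the FOC for x_1 is 12/√x_1 = p_1/p_2.
Thus x_1* = (12·p_2/p_1)² — independent of m — with the rest of income spent on x_2.
Plugging in: x_1* = (12·1/5)² = 5.76.

x_1* = 5.76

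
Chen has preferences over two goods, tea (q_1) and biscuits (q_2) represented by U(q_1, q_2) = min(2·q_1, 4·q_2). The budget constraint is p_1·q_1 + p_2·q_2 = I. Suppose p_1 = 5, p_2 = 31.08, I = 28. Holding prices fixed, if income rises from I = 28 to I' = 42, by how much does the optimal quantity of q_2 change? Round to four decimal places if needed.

Δq_2* = 0.3408

Demand: q_1*(p_1,p_2,I) = 4·I/(4·p_1 + 2·p_2), q_2* = 2·I/(4·p_1 + 2·p_2).
Here 4·5 + 2·31.08 = 82.16, giving q_2* = 0.6816.
At I' = 42: q_2* = 1.0224. Change: 1.0224 − 0.6816 = 0.3408.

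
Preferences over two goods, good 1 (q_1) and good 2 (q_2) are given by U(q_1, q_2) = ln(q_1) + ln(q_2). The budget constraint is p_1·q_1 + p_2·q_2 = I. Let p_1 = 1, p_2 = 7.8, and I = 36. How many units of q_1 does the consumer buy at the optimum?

q_1* = 18

The MRS is q_2/q_1. Set MRS = p_1/p_2.
So p_2·q_2 = p_1·q_1; combined with the budget, a share 0.5 of income goes to q_1.
Demand: q_1*(p_1,p_2,I) = 0.5·I/p_1 and q_2* = 0.5·I/p_2.
At p_1=1, p_2=7.8, I=36: q_1* = 0.5·36/1 = 18.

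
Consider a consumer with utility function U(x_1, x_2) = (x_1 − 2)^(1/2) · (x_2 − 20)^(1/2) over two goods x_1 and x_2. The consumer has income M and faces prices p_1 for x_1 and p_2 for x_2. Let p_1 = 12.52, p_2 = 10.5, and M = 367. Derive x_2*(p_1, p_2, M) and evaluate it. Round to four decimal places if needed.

This is Cobb-Douglas in (x_1−2, x_2−20): tangency gives 0.5·p_2·(x_2−20) = 0.5·p_1·(x_1−2).
After buying the subsistence bundle (2, 20), a share 0.5 of the remaining income goes to x_1: x_1* = 2 + 0.5·(M − 2p_1 − 20p_2)/p_1.
Discretionary income = 367 − 2·12.52 − 20·10.5 = 131.96; x_2* = 20 + 0.5·131.96/10.5 = 26.2838.

x_2* = 26.2838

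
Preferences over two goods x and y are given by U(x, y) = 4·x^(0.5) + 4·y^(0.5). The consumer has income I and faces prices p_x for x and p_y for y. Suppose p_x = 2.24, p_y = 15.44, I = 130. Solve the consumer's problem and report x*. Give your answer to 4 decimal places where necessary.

x* = 50.6828

MRS = MU_x/MU_y = (y/x)^(0.5). Set equal to p_x/p_y.
Hence y/x = (p_x/p_y)^(1/(0.5)), i.e. raised to the 2 power.
With the ratio pinned down, the budget gives x* = I/(p_x + p_y·(y/x)) and y* = (y/x)·x*.
Numerically y/x = 0.021048, so x* = 130/(2.24 + 15.44·0.021048) = 50.6828.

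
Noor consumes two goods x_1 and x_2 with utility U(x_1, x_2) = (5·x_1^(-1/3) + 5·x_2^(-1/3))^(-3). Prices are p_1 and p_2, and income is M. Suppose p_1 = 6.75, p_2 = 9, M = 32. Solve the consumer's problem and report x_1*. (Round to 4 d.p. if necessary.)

x_1* = 2.2852

MRS = MU_x_1/MU_x_2 = (x_2/x_1)^(4/3). Set equal to p_1/p_2.
Hence x_2/x_1 = (p_1/p_2)^(1/(4/3)), i.e. raised to the 0.75 power.
Substitute x_2 = (x_2/x_1)·x_1 into the budget: x_1* = M/(p_1 + p_2·(x_2/x_1)).
Numerically x_2/x_1 = 0.805927, so x_1* = 32/(6.75 + 9·0.805927) = 2.2852.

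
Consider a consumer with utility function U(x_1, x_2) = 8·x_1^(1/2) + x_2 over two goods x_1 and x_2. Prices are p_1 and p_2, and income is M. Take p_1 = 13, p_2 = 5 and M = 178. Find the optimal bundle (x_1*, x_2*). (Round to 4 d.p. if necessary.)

x_1* = 2.3669, x_2* = 29.4462

Set MRS = p_1/p_2: 4·x_1^(−1/2) = p_1/p_2.
Thus x_1* = (4·p_2/p_1)² — independent of M — with the rest of income spent on x_2.
Plugging in: x_1* = (4·5/13)² = 2.3669, x_2* = 29.4462.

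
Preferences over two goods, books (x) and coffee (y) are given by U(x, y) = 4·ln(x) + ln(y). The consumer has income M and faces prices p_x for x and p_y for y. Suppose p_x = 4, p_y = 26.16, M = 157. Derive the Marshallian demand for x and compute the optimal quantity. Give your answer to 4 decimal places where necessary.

x* = 31.4

At p_x=4, p_y=26.16, M=157: x* = 0.8·157/4 = 31.4.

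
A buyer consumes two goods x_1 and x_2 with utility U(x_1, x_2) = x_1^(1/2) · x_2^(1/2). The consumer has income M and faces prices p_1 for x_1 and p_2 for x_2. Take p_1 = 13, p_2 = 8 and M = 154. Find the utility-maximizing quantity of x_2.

x_2* = 9.625

MU_x_1/MU_x_2 = (0.5·x_2)/(0.5·x_1); tangency sets this equal to p_1/p_2.
So 0.5·p_2·x_2 = 0.5·p_1·x_1; combined with the budget, a share 0.5 of income goes to x_1.
Demand: x_1*(p_1,p_2,M) = 0.5·M/p_1 and x_2* = 0.5·M/p_2.
At p_1=13, p_2=8, M=154: x_2* = 0.5·154/8 = 9.625.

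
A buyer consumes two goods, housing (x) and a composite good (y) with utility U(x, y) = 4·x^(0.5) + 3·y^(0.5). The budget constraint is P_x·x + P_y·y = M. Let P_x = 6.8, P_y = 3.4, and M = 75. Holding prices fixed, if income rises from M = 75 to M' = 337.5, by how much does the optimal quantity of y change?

Numerically y/x = 2.25, so x* = 75/(6.8 + 3.4·2.25) = 5.1903 and y* = 2.25·5.1903 = 11.6782.
At M' = 337.5: y* = 52.5519. Change: 52.5519 − 11.6782 = 40.8737.

Δy* = 40.8737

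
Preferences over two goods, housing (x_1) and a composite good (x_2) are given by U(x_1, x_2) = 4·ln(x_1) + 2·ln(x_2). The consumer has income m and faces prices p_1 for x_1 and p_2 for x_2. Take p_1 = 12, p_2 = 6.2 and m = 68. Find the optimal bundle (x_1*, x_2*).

MU_x_1/MU_x_2 = (4·x_2)/(2·x_1); tangency sets this equal to p_1/p_2.
Rearranging, p_2·x_2 = (1/2)·p_1·x_1. Substituting into the budget gives p_1·x_1·(1 + (1/2)) = m.
Demand: x_1*(p_1,p_2,m) = 2/3·m/p_1 and x_2* = 1/3·m/p_2.
At p_1=12, p_2=6.2, m=68: x_1* = 2/3·68/12 = 3.7778, x_2* = 3.6559.

x_1* = 3.7778, x_2* = 3.6559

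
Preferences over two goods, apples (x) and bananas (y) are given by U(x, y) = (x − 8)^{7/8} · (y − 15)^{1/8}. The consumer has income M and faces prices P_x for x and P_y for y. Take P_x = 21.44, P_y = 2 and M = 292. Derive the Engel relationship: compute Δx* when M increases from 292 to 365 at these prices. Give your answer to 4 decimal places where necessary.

MRS = 7·(y−15)/(x−8). Tangency with P_x/P_y gives y−15 = (1/7)·(P_x/P_y)·(x−8).
Substituting into the budget: x* = 8 + 0.875·(M − 8·P_x − 15·P_y)/P_x, and y* = 15 + 0.125·(…)/P_y.
Discretionary income = 292 − 8·21.44 − 15·2 = 90.48; x* = 8 + 0.875·90.48/21.44 = 11.6926.
At M' = 365: x* = 14.6719. Change: 14.6719 − 11.6926 = 2.9792.

Δx* = 2.9792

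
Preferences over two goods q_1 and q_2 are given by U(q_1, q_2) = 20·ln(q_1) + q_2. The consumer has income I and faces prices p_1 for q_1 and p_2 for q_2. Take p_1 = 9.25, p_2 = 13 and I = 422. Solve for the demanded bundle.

q_1* = 28.1081, q_2* = 12.4615

MU_q_1 = 20/q_1, MU_q_2 = 1. Tangency: 20/q_1 = p_1/p_2.
So q_1*(p_1,p_2) = 20·p_2/p_1, independent of income; and q_2* = (I − 20·p_2)/p_2.
At the given prices: q_1* = 20·13/9.25 = 28.1081, and q_2* = 12.4615.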